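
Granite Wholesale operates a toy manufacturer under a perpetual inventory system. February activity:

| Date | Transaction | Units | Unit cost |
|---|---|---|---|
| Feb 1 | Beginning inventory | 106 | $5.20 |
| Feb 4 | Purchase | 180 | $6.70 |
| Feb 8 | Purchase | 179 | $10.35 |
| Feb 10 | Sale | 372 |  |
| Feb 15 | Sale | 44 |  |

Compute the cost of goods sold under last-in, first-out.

COGS = $3,355.05

Feb 10, 372 sold [LIFO — newest first]: 179 @ $10.35 + 180 @ $6.70 + 13 @ $5.20 = $3,126.25
Feb 15, 44 sold [LIFO — newest first]: 44 @ $5.20 = $228.80
Total COGS = $3,126.25 + $228.80 = $3,355.05
Ending inventory: 49 @ $5.20 = $254.80
Check: goods available $3,609.85 = COGS $3,355.05 + ending $254.80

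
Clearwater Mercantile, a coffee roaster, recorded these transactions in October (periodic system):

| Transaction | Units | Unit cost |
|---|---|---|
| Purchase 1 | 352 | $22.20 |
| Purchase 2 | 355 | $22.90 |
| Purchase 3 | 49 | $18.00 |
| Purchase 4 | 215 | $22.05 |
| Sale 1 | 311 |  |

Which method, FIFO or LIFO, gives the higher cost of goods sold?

FIFO COGS: 311 @ $22.20 = $6,904.20
LIFO COGS: 215 @ $22.05 + 49 @ $18.00 + 47 @ $22.90 = $6,699.05

FIFO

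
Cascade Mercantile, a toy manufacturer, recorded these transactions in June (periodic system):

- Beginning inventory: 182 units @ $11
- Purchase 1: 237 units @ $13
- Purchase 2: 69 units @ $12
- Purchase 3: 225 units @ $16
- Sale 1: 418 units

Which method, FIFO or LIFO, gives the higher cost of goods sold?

LIFO

FIFO COGS: 182 @ $11 + 236 @ $13 = $5,070
LIFO COGS: 225 @ $16 + 69 @ $12 + 124 @ $13 = $6,040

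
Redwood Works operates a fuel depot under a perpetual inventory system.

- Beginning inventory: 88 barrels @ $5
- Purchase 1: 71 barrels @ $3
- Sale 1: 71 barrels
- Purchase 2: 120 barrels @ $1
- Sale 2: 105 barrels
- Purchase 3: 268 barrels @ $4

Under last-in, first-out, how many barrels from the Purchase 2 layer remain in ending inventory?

15

Sale 1 (71) [LIFO — newest first]: 71 @ $3 = $213
Sale 2 (105) [LIFO — newest first]: 105 @ $1 = $105
Total COGS = $213 + $105 = $318
Ending inventory: 88 @ $5 + 15 @ $1 + 268 @ $4 = $1,527
Check: goods available $1,845 = COGS $318 + ending $1,527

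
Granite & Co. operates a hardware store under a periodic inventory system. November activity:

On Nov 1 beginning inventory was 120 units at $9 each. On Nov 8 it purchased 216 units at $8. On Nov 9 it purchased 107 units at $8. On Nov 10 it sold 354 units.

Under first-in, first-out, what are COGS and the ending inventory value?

COGS = $2,952; ending inventory = $712

Nov 10, 354 sold [FIFO — oldest first]: 120 @ $9 + 216 @ $8 + 18 @ $8 = $2,952
Ending inventory: 89 @ $8 = $712
Check: goods available $3,664 = COGS $2,952 + ending $712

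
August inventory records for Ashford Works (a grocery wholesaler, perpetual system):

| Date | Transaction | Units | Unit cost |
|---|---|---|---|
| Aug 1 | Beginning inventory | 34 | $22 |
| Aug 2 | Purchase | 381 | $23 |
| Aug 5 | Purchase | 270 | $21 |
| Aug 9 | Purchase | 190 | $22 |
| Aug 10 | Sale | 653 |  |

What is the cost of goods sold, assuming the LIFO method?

COGS = $14,289

Aug 10, 653 sold [LIFO — newest first]: 190 @ $22 + 270 @ $21 + 193 @ $23 = $14,289
Ending inventory: 34 @ $22 + 188 @ $23 = $5,072
Check: goods available $19,361 = COGS $14,289 + ending $5,072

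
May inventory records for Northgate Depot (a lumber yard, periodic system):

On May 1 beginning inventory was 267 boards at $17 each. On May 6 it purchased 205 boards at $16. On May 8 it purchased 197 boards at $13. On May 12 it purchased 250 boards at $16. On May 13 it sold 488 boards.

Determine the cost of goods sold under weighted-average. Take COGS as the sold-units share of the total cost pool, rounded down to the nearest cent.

May 13, sell 488: 488/919 × $14,380.00 → $7,635.95
Ending inventory (cost pool remaining) = $6,744.05
Check: goods available $14,380.00 = COGS $7,635.95 + ending $6,744.05

COGS = $7,635.95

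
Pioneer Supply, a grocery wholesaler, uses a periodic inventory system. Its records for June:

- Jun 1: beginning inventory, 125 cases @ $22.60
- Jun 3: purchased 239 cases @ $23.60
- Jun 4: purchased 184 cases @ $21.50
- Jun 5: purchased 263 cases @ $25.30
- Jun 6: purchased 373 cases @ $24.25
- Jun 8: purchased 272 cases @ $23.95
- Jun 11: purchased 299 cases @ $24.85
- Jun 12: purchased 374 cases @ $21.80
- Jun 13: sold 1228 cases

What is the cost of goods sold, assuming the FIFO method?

Jun 13, 1228 sold [FIFO — oldest first]: 125 @ $22.60 + 239 @ $23.60 + 184 @ $21.50 + 263 @ $25.30 + 373 @ $24.25 + 44 @ $23.95 = $29,174.35
Ending inventory: 228 @ $23.95 + 299 @ $24.85 + 374 @ $21.80 = $21,043.95

COGS = $29,174.35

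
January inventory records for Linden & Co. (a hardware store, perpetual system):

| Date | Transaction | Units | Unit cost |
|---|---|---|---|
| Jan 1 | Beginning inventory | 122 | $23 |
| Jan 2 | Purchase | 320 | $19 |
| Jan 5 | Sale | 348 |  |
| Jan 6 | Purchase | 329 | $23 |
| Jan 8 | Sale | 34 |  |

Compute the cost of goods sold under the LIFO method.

Jan 5, 348 sold [LIFO — newest first]: 320 @ $19 + 28 @ $23 = $6,724
Jan 8, 34 sold [LIFO — newest first]: 34 @ $23 = $782
Total COGS = $6,724 + $782 = $7,506
Ending inventory: 94 @ $23 + 295 @ $23 = $8,947

COGS = $7,506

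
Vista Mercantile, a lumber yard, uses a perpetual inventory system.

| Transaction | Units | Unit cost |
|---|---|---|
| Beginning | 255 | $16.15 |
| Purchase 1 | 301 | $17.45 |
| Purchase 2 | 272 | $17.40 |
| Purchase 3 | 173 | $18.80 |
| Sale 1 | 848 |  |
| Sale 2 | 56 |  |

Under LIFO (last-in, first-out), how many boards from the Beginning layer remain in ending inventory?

Sale 1 (848) [LIFO — newest first]: 173 @ $18.80 + 272 @ $17.40 + 301 @ $17.45 + 102 @ $16.15 = $14,884.95
Sale 2 (56) [LIFO — newest first]: 56 @ $16.15 = $904.40
Total COGS = $14,884.95 + $904.40 = $15,789.35
Ending inventory: 97 @ $16.15 = $1,566.55

97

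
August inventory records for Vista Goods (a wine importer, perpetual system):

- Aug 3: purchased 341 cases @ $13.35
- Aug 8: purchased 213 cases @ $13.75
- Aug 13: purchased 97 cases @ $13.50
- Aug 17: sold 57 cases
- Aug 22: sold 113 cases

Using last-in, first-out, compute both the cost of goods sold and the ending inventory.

Aug 17, 57 sold [LIFO — newest first]: 57 @ $13.50 = $769.50
Aug 22, 113 sold [LIFO — newest first]: 40 @ $13.50 + 73 @ $13.75 = $1,543.75
Total COGS = $769.50 + $1,543.75 = $2,313.25
Ending inventory: 341 @ $13.35 + 140 @ $13.75 = $6,477.35

COGS = $2,313.25; ending inventory = $6,477.35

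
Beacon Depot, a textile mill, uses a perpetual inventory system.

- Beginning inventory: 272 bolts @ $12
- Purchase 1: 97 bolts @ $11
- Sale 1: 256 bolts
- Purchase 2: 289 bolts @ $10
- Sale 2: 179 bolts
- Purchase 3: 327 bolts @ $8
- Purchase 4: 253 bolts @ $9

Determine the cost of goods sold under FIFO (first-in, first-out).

COGS = $4,991

Sale 1 (256) [FIFO — oldest first]: 256 @ $12 = $3,072
Sale 2 (179) [FIFO — oldest first]: 16 @ $12 + 97 @ $11 + 66 @ $10 = $1,919
Total COGS = $3,072 + $1,919 = $4,991
Ending inventory: 223 @ $10 + 327 @ $8 + 253 @ $9 = $7,123
Check: goods available $12,114 = COGS $4,991 + ending $7,123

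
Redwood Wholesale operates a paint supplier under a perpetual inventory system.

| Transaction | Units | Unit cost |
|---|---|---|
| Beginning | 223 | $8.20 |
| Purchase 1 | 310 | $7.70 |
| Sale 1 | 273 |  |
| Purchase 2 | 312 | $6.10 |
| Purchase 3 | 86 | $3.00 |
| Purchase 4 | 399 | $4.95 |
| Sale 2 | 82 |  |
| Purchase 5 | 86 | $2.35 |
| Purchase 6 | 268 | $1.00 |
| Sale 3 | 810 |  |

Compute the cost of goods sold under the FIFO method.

COGS = $7,535.10

Sale 1 (273) [FIFO — oldest first]: 223 @ $8.20 + 50 @ $7.70 = $2,213.60
Sale 2 (82) [FIFO — oldest first]: 82 @ $7.70 = $631.40
Sale 3 (810) [FIFO — oldest first]: 178 @ $7.70 + 312 @ $6.10 + 86 @ $3.00 + 234 @ $4.95 = $4,690.10
Total COGS = $2,213.60 + $631.40 + $4,690.10 = $7,535.10
Ending inventory: 165 @ $4.95 + 86 @ $2.35 + 268 @ $1.00 = $1,286.85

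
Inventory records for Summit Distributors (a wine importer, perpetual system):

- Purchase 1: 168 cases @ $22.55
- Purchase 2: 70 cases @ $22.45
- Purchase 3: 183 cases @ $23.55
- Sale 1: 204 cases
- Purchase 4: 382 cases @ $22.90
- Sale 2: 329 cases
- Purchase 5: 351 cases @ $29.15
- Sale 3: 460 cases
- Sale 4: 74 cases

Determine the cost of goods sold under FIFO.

COGS = $26,112.95

Sale 1 (204) [FIFO — oldest first]: 168 @ $22.55 + 36 @ $22.45 = $4,596.60
Sale 2 (329) [FIFO — oldest first]: 34 @ $22.45 + 183 @ $23.55 + 112 @ $22.90 = $7,637.75
Sale 3 (460) [FIFO — oldest first]: 270 @ $22.90 + 190 @ $29.15 = $11,721.50
Sale 4 (74) [FIFO — oldest first]: 74 @ $29.15 = $2,157.10
Total COGS = $4,596.60 + $7,637.75 + $11,721.50 + $2,157.10 = $26,112.95
Ending inventory: 87 @ $29.15 = $2,536.05
Check: goods available $28,649.00 = COGS $26,112.95 + ending $2,536.05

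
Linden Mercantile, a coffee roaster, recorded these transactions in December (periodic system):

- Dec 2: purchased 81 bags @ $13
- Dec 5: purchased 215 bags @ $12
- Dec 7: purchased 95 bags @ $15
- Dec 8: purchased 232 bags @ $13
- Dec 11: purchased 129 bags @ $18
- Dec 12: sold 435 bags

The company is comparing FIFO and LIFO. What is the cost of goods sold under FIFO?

FIFO COGS: 81 @ $13 + 215 @ $12 + 95 @ $15 + 44 @ $13 = $5,630
LIFO COGS: 129 @ $18 + 232 @ $13 + 74 @ $15 = $6,448

COGS = $5,630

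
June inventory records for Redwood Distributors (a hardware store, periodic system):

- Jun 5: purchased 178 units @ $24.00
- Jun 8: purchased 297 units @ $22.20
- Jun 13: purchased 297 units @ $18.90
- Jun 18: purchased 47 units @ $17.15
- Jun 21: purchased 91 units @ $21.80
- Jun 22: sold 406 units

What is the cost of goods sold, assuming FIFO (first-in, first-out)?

COGS = $9,333.60

Jun 22, 406 sold [FIFO — oldest first]: 178 @ $24.00 + 228 @ $22.20 = $9,333.60
Ending inventory: 69 @ $22.20 + 297 @ $18.90 + 47 @ $17.15 + 91 @ $21.80 = $9,934.95
Check: goods available $19,268.55 = COGS $9,333.60 + ending $9,934.95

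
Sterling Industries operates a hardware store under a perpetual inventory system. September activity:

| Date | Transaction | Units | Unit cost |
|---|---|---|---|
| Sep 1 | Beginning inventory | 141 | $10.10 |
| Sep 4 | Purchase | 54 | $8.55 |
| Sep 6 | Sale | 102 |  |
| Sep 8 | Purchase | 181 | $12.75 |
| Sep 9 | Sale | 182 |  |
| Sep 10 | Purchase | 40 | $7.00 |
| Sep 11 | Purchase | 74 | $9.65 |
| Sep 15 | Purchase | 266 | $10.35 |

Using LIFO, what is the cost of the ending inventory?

Sep 6, 102 sold [LIFO — newest first]: 54 @ $8.55 + 48 @ $10.10 = $946.50
Sep 9, 182 sold [LIFO — newest first]: 181 @ $12.75 + 1 @ $10.10 = $2,317.85
Total COGS = $946.50 + $2,317.85 = $3,264.35
Ending inventory: 92 @ $10.10 + 40 @ $7.00 + 74 @ $9.65 + 266 @ $10.35 = $4,676.40

Ending inventory = $4,676.40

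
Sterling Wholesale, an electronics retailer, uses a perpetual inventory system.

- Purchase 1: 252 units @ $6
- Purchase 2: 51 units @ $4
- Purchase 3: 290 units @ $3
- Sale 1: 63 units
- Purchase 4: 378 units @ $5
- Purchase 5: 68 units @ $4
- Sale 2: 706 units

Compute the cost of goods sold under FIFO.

COGS = $3,466

Sale 1 (63) [FIFO — oldest first]: 63 @ $6 = $378
Sale 2 (706) [FIFO — oldest first]: 189 @ $6 + 51 @ $4 + 290 @ $3 + 176 @ $5 = $3,088
Total COGS = $378 + $3,088 = $3,466
Ending inventory: 202 @ $5 + 68 @ $4 = $1,282
Check: goods available $4,748 = COGS $3,466 + ending $1,282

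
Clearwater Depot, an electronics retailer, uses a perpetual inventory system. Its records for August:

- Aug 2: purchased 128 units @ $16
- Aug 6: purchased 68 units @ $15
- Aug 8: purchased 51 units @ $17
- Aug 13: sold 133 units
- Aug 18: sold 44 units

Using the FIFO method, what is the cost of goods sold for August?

Aug 13, 133 sold [FIFO — oldest first]: 128 @ $16 + 5 @ $15 = $2,123
Aug 18, 44 sold [FIFO — oldest first]: 44 @ $15 = $660
Total COGS = $2,123 + $660 = $2,783
Ending inventory: 19 @ $15 + 51 @ $17 = $1,152

COGS = $2,783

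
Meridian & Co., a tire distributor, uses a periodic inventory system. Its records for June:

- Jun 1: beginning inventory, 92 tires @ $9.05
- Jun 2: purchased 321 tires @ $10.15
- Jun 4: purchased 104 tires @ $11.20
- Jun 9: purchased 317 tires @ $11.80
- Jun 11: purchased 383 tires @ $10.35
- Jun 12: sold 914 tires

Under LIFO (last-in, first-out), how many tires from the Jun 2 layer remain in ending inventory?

211

Jun 12, 914 sold [LIFO — newest first]: 383 @ $10.35 + 317 @ $11.80 + 104 @ $11.20 + 110 @ $10.15 = $9,985.95
Ending inventory: 92 @ $9.05 + 211 @ $10.15 = $2,974.25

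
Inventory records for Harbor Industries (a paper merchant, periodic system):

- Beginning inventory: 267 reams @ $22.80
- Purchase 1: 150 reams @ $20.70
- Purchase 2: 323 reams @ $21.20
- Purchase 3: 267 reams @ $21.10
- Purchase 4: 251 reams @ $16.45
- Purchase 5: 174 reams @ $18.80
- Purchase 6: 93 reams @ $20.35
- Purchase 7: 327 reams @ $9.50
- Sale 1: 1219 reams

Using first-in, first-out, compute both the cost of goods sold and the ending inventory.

COGS = $25,161.30; ending inventory = $8,911.80

Sale 1 (1219) [FIFO — oldest first]: 267 @ $22.80 + 150 @ $20.70 + 323 @ $21.20 + 267 @ $21.10 + 212 @ $16.45 = $25,161.30
Ending inventory: 39 @ $16.45 + 174 @ $18.80 + 93 @ $20.35 + 327 @ $9.50 = $8,911.80
Check: goods available $34,073.10 = COGS $25,161.30 + ending $8,911.80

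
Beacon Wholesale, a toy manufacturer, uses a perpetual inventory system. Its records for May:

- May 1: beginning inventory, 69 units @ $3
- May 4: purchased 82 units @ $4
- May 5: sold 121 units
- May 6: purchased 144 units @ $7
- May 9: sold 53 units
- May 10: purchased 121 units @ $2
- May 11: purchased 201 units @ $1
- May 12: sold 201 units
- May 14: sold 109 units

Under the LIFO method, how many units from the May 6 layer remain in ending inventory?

91

May 5, 121 sold [LIFO — newest first]: 82 @ $4 + 39 @ $3 = $445
May 9, 53 sold [LIFO — newest first]: 53 @ $7 = $371
May 12, 201 sold [LIFO — newest first]: 201 @ $1 = $201
May 14, 109 sold [LIFO — newest first]: 109 @ $2 = $218
Total COGS = $445 + $371 + $201 + $218 = $1,235
Ending inventory: 30 @ $3 + 91 @ $7 + 12 @ $2 = $751
Check: goods available $1,986 = COGS $1,235 + ending $751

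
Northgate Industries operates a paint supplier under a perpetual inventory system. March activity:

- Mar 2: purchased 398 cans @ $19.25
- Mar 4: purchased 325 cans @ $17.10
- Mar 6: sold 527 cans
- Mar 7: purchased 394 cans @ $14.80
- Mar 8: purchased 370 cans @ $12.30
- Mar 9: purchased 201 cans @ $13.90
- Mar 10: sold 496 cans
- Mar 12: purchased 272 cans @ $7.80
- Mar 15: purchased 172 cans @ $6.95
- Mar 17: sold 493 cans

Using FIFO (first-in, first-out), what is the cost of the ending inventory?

Mar 6, 527 sold [FIFO — oldest first]: 398 @ $19.25 + 129 @ $17.10 = $9,867.40
Mar 10, 496 sold [FIFO — oldest first]: 196 @ $17.10 + 300 @ $14.80 = $7,791.60
Mar 17, 493 sold [FIFO — oldest first]: 94 @ $14.80 + 370 @ $12.30 + 29 @ $13.90 = $6,345.30
Total COGS = $9,867.40 + $7,791.60 + $6,345.30 = $24,004.30
Ending inventory: 172 @ $13.90 + 272 @ $7.80 + 172 @ $6.95 = $5,707.80

Ending inventory = $5,707.80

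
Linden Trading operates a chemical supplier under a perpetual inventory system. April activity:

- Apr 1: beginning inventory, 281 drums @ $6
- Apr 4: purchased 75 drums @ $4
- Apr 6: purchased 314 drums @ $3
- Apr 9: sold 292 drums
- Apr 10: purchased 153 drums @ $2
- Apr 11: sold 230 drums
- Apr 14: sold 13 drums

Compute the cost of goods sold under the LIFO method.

COGS = $1,520

Apr 9, 292 sold [LIFO — newest first]: 292 @ $3 = $876
Apr 11, 230 sold [LIFO — newest first]: 153 @ $2 + 22 @ $3 + 55 @ $4 = $592
Apr 14, 13 sold [LIFO — newest first]: 13 @ $4 = $52
Total COGS = $876 + $592 + $52 = $1,520
Ending inventory: 281 @ $6 + 7 @ $4 = $1,714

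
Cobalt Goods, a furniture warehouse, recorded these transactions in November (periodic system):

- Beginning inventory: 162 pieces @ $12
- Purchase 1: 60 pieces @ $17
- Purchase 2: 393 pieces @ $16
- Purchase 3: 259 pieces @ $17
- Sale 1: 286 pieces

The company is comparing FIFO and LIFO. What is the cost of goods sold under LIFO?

FIFO COGS: 162 @ $12 + 60 @ $17 + 64 @ $16 = $3,988
LIFO COGS: 259 @ $17 + 27 @ $16 = $4,835

COGS = $4,835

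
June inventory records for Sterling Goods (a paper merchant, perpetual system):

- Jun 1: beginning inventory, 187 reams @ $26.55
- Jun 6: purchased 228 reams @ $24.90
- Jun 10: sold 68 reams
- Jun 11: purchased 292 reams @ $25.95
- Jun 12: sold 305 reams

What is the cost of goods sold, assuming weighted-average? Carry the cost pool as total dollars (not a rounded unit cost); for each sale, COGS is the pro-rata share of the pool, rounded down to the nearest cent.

After Jun 1: 187 on hand, pool $4,964.85 (≈ $26.5500 each)
After Jun 6: 415 on hand, pool $10,642.05 (≈ $25.6435 each)
Jun 10, sell 68: 68/415 × $10,642.05 → $1,743.75
After Jun 11: 639 on hand, pool $16,475.70 (≈ $25.7836 each)
Jun 12, sell 305: 305/639 × $16,475.70 → $7,863.98
Total COGS = $1,743.75 + $7,863.98 = $9,607.73
Ending inventory (cost pool remaining) = $8,611.72

COGS = $9,607.73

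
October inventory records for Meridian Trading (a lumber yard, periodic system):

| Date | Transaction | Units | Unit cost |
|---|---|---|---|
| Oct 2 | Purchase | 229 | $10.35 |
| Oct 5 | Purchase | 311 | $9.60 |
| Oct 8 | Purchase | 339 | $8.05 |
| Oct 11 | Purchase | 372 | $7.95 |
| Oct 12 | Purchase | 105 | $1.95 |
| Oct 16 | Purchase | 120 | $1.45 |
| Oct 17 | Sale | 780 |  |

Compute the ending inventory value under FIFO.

Oct 17, 780 sold [FIFO — oldest first]: 229 @ $10.35 + 311 @ $9.60 + 240 @ $8.05 = $7,287.75
Ending inventory: 99 @ $8.05 + 372 @ $7.95 + 105 @ $1.95 + 120 @ $1.45 = $4,133.10

Ending inventory = $4,133.10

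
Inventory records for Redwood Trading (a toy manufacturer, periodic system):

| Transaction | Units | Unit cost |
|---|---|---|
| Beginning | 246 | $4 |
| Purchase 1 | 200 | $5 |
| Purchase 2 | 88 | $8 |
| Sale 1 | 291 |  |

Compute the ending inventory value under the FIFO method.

Sale 1 (291) [FIFO — oldest first]: 246 @ $4 + 45 @ $5 = $1,209
Ending inventory: 155 @ $5 + 88 @ $8 = $1,479
Check: goods available $2,688 = COGS $1,209 + ending $1,479

Ending inventory = $1,479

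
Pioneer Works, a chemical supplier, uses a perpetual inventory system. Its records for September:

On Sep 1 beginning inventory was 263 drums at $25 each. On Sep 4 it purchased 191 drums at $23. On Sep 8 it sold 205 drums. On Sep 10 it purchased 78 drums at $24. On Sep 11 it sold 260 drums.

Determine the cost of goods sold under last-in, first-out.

Sep 8, 205 sold [LIFO — newest first]: 191 @ $23 + 14 @ $25 = $4,743
Sep 11, 260 sold [LIFO — newest first]: 78 @ $24 + 182 @ $25 = $6,422
Total COGS = $4,743 + $6,422 = $11,165
Ending inventory: 67 @ $25 = $1,675

COGS = $11,165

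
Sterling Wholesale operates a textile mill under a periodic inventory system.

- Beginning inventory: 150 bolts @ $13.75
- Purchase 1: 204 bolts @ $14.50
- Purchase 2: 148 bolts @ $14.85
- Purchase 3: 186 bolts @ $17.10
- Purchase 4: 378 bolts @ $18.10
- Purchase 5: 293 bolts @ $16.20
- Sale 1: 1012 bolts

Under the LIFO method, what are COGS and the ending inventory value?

Sale 1 (1012) [LIFO — newest first]: 293 @ $16.20 + 378 @ $18.10 + 186 @ $17.10 + 148 @ $14.85 + 7 @ $14.50 = $17,068.30
Ending inventory: 150 @ $13.75 + 197 @ $14.50 = $4,919.00
Check: goods available $21,987.30 = COGS $17,068.30 + ending $4,919.00

COGS = $17,068.30; ending inventory = $4,919.00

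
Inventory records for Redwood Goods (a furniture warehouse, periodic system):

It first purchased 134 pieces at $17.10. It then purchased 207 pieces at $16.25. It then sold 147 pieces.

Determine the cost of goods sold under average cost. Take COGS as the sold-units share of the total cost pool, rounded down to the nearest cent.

COGS = $2,437.85

Sale 1, sell 147: 147/341 × $5,655.15 → $2,437.85
Ending inventory (cost pool remaining) = $3,217.30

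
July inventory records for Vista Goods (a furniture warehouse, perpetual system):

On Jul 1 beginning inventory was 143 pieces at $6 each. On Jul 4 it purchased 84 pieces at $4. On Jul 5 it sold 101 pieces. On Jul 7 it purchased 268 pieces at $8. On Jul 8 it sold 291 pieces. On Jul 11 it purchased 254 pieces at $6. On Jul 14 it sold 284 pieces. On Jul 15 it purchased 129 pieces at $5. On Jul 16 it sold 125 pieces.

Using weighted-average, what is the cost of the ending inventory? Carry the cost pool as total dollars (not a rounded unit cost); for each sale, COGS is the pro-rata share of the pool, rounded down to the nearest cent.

Ending inventory = $421.85

After Jul 1: 143 on hand, pool $858.00 (≈ $6.0000 each)
After Jul 4: 227 on hand, pool $1,194.00 (≈ $5.2599 each)
Jul 5, sell 101: 101/227 × $1,194.00 → $531.25
After Jul 7: 394 on hand, pool $2,806.75 (≈ $7.1237 each)
Jul 8, sell 291: 291/394 × $2,806.75 → $2,073.00
After Jul 11: 357 on hand, pool $2,257.75 (≈ $6.3242 each)
Jul 14, sell 284: 284/357 × $2,257.75 → $1,796.08
After Jul 15: 202 on hand, pool $1,106.67 (≈ $5.4786 each)
Jul 16, sell 125: 125/202 × $1,106.67 → $684.82
Total COGS = $531.25 + $2,073.00 + $1,796.08 + $684.82 = $5,085.15
Ending inventory (cost pool remaining) = $421.85
Check: goods available $5,507.00 = COGS $5,085.15 + ending $421.85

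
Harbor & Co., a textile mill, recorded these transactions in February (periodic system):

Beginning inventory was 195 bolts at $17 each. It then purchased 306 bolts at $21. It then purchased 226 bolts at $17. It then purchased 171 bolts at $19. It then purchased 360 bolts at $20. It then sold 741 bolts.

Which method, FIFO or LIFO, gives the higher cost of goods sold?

FIFO COGS: 195 @ $17 + 306 @ $21 + 226 @ $17 + 14 @ $19 = $13,849
LIFO COGS: 360 @ $20 + 171 @ $19 + 210 @ $17 = $14,019

LIFO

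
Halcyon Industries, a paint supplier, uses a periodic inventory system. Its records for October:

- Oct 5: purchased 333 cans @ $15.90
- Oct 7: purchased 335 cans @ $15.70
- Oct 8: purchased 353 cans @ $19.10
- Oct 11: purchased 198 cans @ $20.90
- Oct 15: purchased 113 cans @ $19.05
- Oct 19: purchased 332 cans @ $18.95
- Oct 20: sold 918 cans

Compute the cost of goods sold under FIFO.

Oct 20, 918 sold [FIFO — oldest first]: 333 @ $15.90 + 335 @ $15.70 + 250 @ $19.10 = $15,329.20
Ending inventory: 103 @ $19.10 + 198 @ $20.90 + 113 @ $19.05 + 332 @ $18.95 = $14,549.55

COGS = $15,329.20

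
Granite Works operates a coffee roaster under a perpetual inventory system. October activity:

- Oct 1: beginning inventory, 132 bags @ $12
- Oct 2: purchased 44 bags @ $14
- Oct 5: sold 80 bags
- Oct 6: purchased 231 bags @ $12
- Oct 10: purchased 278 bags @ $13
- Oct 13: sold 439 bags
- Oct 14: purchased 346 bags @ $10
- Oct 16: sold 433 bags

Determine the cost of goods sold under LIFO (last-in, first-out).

Oct 5, 80 sold [LIFO — newest first]: 44 @ $14 + 36 @ $12 = $1,048
Oct 13, 439 sold [LIFO — newest first]: 278 @ $13 + 161 @ $12 = $5,546
Oct 16, 433 sold [LIFO — newest first]: 346 @ $10 + 70 @ $12 + 17 @ $12 = $4,504
Total COGS = $1,048 + $5,546 + $4,504 = $11,098
Ending inventory: 79 @ $12 = $948

COGS = $11,098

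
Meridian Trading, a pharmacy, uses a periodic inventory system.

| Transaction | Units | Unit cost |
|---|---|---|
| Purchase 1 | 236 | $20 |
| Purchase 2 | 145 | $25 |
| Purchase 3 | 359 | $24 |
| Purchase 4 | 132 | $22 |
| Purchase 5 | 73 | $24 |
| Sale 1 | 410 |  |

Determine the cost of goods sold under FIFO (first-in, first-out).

COGS = $9,041

Sale 1 (410) [FIFO — oldest first]: 236 @ $20 + 145 @ $25 + 29 @ $24 = $9,041
Ending inventory: 330 @ $24 + 132 @ $22 + 73 @ $24 = $12,576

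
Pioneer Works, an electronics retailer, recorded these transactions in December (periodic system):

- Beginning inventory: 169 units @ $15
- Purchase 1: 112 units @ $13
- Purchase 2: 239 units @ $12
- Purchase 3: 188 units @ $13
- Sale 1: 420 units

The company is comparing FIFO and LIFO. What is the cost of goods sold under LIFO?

COGS = $5,228

FIFO COGS: 169 @ $15 + 112 @ $13 + 139 @ $12 = $5,659
LIFO COGS: 188 @ $13 + 232 @ $12 = $5,228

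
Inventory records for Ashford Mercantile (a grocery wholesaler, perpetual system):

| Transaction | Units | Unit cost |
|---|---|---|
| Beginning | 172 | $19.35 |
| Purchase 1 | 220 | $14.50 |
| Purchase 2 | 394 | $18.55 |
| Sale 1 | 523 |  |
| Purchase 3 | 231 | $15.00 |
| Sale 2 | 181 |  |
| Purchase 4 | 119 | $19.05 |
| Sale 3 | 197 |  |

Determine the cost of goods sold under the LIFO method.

COGS = $15,317.15

Sale 1 (523) [LIFO — newest first]: 394 @ $18.55 + 129 @ $14.50 = $9,179.20
Sale 2 (181) [LIFO — newest first]: 181 @ $15.00 = $2,715.00
Sale 3 (197) [LIFO — newest first]: 119 @ $19.05 + 50 @ $15.00 + 28 @ $14.50 = $3,422.95
Total COGS = $9,179.20 + $2,715.00 + $3,422.95 = $15,317.15
Ending inventory: 172 @ $19.35 + 63 @ $14.50 = $4,241.70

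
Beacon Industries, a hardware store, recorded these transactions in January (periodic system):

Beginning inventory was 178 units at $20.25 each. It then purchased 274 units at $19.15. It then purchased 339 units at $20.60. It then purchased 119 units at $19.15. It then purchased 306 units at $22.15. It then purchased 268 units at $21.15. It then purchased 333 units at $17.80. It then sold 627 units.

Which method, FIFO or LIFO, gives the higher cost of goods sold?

FIFO COGS: 178 @ $20.25 + 274 @ $19.15 + 175 @ $20.60 = $12,456.60
LIFO COGS: 333 @ $17.80 + 268 @ $21.15 + 26 @ $22.15 = $12,171.50

FIFO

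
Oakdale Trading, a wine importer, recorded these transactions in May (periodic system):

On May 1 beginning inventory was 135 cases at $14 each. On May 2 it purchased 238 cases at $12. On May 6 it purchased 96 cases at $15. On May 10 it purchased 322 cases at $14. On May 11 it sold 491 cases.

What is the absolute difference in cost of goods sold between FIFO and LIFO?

$330

FIFO COGS: 135 @ $14 + 238 @ $12 + 96 @ $15 + 22 @ $14 = $6,494
LIFO COGS: 322 @ $14 + 96 @ $15 + 73 @ $12 = $6,824
Difference = |$6,494 − $6,824| = $330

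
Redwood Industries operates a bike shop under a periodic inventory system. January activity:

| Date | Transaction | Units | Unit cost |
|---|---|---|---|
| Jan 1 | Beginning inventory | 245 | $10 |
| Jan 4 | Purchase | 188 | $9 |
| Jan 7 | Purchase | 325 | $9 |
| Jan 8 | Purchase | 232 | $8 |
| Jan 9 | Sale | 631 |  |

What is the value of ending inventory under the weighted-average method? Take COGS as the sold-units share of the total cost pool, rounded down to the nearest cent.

Jan 9, sell 631: 631/990 × $8,923.00 → $5,687.28
Ending inventory (cost pool remaining) = $3,235.72

Ending inventory = $3,235.72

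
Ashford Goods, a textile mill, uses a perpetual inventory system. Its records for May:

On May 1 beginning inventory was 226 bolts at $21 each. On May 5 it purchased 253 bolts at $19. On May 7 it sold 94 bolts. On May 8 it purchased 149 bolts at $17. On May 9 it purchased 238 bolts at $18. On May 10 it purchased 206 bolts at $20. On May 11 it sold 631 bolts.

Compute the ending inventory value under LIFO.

Ending inventory = $7,045

May 7, 94 sold [LIFO — newest first]: 94 @ $19 = $1,786
May 11, 631 sold [LIFO — newest first]: 206 @ $20 + 238 @ $18 + 149 @ $17 + 38 @ $19 = $11,659
Total COGS = $1,786 + $11,659 = $13,445
Ending inventory: 226 @ $21 + 121 @ $19 = $7,045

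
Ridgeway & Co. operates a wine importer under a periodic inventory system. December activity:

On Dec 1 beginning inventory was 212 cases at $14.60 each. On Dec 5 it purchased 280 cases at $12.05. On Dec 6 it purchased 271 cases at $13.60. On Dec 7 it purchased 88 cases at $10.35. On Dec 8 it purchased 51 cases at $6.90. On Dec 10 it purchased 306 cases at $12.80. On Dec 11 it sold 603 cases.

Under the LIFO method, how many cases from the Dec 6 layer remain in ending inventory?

113

Dec 11, 603 sold [LIFO — newest first]: 306 @ $12.80 + 51 @ $6.90 + 88 @ $10.35 + 158 @ $13.60 = $7,328.30
Ending inventory: 212 @ $14.60 + 280 @ $12.05 + 113 @ $13.60 = $8,006.00
Check: goods available $15,334.30 = COGS $7,328.30 + ending $8,006.00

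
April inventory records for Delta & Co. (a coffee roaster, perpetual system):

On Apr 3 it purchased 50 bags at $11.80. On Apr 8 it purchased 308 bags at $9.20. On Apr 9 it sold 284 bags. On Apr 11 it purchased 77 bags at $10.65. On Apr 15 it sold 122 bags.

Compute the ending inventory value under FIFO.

Apr 9, 284 sold [FIFO — oldest first]: 50 @ $11.80 + 234 @ $9.20 = $2,742.80
Apr 15, 122 sold [FIFO — oldest first]: 74 @ $9.20 + 48 @ $10.65 = $1,192.00
Total COGS = $2,742.80 + $1,192.00 = $3,934.80
Ending inventory: 29 @ $10.65 = $308.85

Ending inventory = $308.85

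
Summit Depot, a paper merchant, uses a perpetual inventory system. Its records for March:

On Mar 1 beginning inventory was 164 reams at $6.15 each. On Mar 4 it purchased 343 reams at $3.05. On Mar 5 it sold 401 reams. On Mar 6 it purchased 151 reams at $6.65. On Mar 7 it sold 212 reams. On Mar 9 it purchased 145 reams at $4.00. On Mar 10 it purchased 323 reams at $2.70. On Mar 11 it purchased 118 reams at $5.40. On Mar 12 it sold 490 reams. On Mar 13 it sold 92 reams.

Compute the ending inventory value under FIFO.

Mar 5, 401 sold [FIFO — oldest first]: 164 @ $6.15 + 237 @ $3.05 = $1,731.45
Mar 7, 212 sold [FIFO — oldest first]: 106 @ $3.05 + 106 @ $6.65 = $1,028.20
Mar 12, 490 sold [FIFO — oldest first]: 45 @ $6.65 + 145 @ $4.00 + 300 @ $2.70 = $1,689.25
Mar 13, 92 sold [FIFO — oldest first]: 23 @ $2.70 + 69 @ $5.40 = $434.70
Total COGS = $1,731.45 + $1,028.20 + $1,689.25 + $434.70 = $4,883.60
Ending inventory: 49 @ $5.40 = $264.60
Check: goods available $5,148.20 = COGS $4,883.60 + ending $264.60

Ending inventory = $264.60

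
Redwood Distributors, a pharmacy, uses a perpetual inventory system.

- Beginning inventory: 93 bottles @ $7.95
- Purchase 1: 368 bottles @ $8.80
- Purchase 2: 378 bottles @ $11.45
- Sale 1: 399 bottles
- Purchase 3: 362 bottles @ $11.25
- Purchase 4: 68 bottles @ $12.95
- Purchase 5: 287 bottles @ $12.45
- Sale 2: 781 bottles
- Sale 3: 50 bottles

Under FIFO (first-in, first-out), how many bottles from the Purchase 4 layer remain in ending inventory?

Sale 1 (399) [FIFO — oldest first]: 93 @ $7.95 + 306 @ $8.80 = $3,432.15
Sale 2 (781) [FIFO — oldest first]: 62 @ $8.80 + 378 @ $11.45 + 341 @ $11.25 = $8,709.95
Sale 3 (50) [FIFO — oldest first]: 21 @ $11.25 + 29 @ $12.95 = $611.80
Total COGS = $3,432.15 + $8,709.95 + $611.80 = $12,753.90
Ending inventory: 39 @ $12.95 + 287 @ $12.45 = $4,078.20

39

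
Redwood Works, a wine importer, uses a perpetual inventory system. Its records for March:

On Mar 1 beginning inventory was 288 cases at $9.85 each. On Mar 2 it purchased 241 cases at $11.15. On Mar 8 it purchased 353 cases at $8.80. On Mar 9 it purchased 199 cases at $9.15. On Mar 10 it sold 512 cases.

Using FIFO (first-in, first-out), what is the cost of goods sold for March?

Mar 10, 512 sold [FIFO — oldest first]: 288 @ $9.85 + 224 @ $11.15 = $5,334.40
Ending inventory: 17 @ $11.15 + 353 @ $8.80 + 199 @ $9.15 = $5,116.80

COGS = $5,334.40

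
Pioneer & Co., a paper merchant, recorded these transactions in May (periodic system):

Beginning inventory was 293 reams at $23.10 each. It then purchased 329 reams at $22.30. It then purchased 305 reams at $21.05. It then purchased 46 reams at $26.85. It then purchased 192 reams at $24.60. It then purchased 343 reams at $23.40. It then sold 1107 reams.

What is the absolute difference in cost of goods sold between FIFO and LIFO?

$276.30

FIFO COGS: 293 @ $23.10 + 329 @ $22.30 + 305 @ $21.05 + 46 @ $26.85 + 134 @ $24.60 = $25,056.75
LIFO COGS: 343 @ $23.40 + 192 @ $24.60 + 46 @ $26.85 + 305 @ $21.05 + 221 @ $22.30 = $25,333.05
Difference = |$25,056.75 − $25,333.05| = $276.30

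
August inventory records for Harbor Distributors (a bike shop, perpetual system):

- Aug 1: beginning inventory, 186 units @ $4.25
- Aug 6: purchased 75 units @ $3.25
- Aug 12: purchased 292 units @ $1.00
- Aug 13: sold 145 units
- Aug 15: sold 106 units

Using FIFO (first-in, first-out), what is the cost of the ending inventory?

Aug 13, 145 sold [FIFO — oldest first]: 145 @ $4.25 = $616.25
Aug 15, 106 sold [FIFO — oldest first]: 41 @ $4.25 + 65 @ $3.25 = $385.50
Total COGS = $616.25 + $385.50 = $1,001.75
Ending inventory: 10 @ $3.25 + 292 @ $1.00 = $324.50

Ending inventory = $324.50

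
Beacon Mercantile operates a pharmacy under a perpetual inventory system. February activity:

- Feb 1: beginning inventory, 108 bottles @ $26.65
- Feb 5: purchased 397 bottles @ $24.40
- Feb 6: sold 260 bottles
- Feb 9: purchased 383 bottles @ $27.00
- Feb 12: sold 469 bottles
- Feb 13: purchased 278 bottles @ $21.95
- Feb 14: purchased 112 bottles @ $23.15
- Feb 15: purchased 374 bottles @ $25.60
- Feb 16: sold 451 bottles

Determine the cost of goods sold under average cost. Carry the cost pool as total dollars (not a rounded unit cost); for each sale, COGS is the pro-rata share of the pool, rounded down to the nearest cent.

After Feb 1: 108 on hand, pool $2,878.20 (≈ $26.6500 each)
After Feb 5: 505 on hand, pool $12,565.00 (≈ $24.8812 each)
Feb 6, sell 260: 260/505 × $12,565.00 → $6,469.10
After Feb 9: 628 on hand, pool $16,436.90 (≈ $26.1734 each)
Feb 12, sell 469: 469/628 × $16,436.90 → $12,275.32
After Feb 13: 437 on hand, pool $10,263.68 (≈ $23.4867 each)
After Feb 14: 549 on hand, pool $12,856.48 (≈ $23.4180 each)
After Feb 15: 923 on hand, pool $22,430.88 (≈ $24.3021 each)
Feb 16, sell 451: 451/923 × $22,430.88 → $10,960.26
Total COGS = $6,469.10 + $12,275.32 + $10,960.26 = $29,704.68
Ending inventory (cost pool remaining) = $11,470.62

COGS = $29,704.68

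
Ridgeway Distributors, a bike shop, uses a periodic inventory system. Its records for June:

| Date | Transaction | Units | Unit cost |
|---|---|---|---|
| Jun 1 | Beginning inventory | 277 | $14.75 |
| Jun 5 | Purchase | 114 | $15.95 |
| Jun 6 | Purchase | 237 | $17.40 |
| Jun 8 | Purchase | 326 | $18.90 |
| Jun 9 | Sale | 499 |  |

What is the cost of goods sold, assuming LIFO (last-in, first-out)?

Jun 9, 499 sold [LIFO — newest first]: 326 @ $18.90 + 173 @ $17.40 = $9,171.60
Ending inventory: 277 @ $14.75 + 114 @ $15.95 + 64 @ $17.40 = $7,017.65

COGS = $9,171.60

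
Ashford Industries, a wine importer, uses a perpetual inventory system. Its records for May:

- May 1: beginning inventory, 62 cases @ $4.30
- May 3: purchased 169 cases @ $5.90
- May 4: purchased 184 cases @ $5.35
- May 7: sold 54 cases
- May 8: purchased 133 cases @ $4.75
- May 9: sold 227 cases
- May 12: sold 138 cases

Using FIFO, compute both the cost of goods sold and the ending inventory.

May 7, 54 sold [FIFO — oldest first]: 54 @ $4.30 = $232.20
May 9, 227 sold [FIFO — oldest first]: 8 @ $4.30 + 169 @ $5.90 + 50 @ $5.35 = $1,299.00
May 12, 138 sold [FIFO — oldest first]: 134 @ $5.35 + 4 @ $4.75 = $735.90
Total COGS = $232.20 + $1,299.00 + $735.90 = $2,267.10
Ending inventory: 129 @ $4.75 = $612.75

COGS = $2,267.10; ending inventory = $612.75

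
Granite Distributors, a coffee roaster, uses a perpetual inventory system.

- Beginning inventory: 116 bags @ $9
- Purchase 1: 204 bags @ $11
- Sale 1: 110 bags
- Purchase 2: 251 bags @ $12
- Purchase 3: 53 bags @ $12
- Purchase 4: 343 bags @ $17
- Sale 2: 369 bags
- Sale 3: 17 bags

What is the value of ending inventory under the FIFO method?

Ending inventory = $7,367

Sale 1 (110) [FIFO — oldest first]: 110 @ $9 = $990
Sale 2 (369) [FIFO — oldest first]: 6 @ $9 + 204 @ $11 + 159 @ $12 = $4,206
Sale 3 (17) [FIFO — oldest first]: 17 @ $12 = $204
Total COGS = $990 + $4,206 + $204 = $5,400
Ending inventory: 75 @ $12 + 53 @ $12 + 343 @ $17 = $7,367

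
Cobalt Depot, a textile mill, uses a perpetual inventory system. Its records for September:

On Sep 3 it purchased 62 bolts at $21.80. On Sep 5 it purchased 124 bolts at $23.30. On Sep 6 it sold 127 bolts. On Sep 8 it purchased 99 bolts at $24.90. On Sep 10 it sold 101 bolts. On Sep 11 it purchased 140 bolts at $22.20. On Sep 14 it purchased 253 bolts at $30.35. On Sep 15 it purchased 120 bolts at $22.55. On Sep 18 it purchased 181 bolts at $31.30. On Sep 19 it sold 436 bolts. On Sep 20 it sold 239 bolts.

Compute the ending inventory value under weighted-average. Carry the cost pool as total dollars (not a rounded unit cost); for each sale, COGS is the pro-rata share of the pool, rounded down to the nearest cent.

After Sep 3: 62 on hand, pool $1,351.60 (≈ $21.8000 each)
After Sep 5: 186 on hand, pool $4,240.80 (≈ $22.8000 each)
Sep 6, sell 127: 127/186 × $4,240.80 → $2,895.60
After Sep 8: 158 on hand, pool $3,810.30 (≈ $24.1158 each)
Sep 10, sell 101: 101/158 × $3,810.30 → $2,435.69
After Sep 11: 197 on hand, pool $4,482.61 (≈ $22.7544 each)
After Sep 14: 450 on hand, pool $12,161.16 (≈ $27.0248 each)
After Sep 15: 570 on hand, pool $14,867.16 (≈ $26.0827 each)
After Sep 18: 751 on hand, pool $20,532.46 (≈ $27.3402 each)
Sep 19, sell 436: 436/751 × $20,532.46 → $11,920.30
Sep 20, sell 239: 239/315 × $8,612.16 → $6,534.30
Total COGS = $2,895.60 + $2,435.69 + $11,920.30 + $6,534.30 = $23,785.89
Ending inventory (cost pool remaining) = $2,077.86

Ending inventory = $2,077.86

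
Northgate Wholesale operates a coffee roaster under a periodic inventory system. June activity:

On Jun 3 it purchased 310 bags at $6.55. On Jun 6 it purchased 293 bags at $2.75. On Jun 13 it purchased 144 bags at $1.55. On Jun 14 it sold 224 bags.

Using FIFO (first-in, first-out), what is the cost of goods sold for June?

COGS = $1,467.20

Jun 14, 224 sold [FIFO — oldest first]: 224 @ $6.55 = $1,467.20
Ending inventory: 86 @ $6.55 + 293 @ $2.75 + 144 @ $1.55 = $1,592.25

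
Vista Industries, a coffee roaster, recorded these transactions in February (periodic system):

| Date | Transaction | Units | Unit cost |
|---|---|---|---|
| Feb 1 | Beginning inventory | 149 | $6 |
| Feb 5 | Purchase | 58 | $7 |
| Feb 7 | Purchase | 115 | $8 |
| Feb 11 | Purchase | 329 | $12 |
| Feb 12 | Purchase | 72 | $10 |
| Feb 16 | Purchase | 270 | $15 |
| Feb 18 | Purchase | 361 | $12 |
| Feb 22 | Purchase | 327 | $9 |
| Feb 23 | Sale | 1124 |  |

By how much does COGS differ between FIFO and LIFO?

FIFO COGS: 149 @ $6 + 58 @ $7 + 115 @ $8 + 329 @ $12 + 72 @ $10 + 270 @ $15 + 131 @ $12 = $12,510
LIFO COGS: 327 @ $9 + 361 @ $12 + 270 @ $15 + 72 @ $10 + 94 @ $12 = $13,173
Difference = |$12,510 − $13,173| = $663

$663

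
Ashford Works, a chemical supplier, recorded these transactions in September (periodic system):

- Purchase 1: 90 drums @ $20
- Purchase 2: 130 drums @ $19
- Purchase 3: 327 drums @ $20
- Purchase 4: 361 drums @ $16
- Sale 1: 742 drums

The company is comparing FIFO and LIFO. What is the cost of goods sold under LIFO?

FIFO COGS: 90 @ $20 + 130 @ $19 + 327 @ $20 + 195 @ $16 = $13,930
LIFO COGS: 361 @ $16 + 327 @ $20 + 54 @ $19 = $13,342

COGS = $13,342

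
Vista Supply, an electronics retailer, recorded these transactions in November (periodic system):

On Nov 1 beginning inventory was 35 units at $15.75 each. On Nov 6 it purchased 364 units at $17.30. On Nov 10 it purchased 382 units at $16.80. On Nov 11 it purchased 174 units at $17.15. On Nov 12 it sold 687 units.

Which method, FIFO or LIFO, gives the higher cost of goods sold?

FIFO COGS: 35 @ $15.75 + 364 @ $17.30 + 288 @ $16.80 = $11,686.85
LIFO COGS: 174 @ $17.15 + 382 @ $16.80 + 131 @ $17.30 = $11,668.00

FIFO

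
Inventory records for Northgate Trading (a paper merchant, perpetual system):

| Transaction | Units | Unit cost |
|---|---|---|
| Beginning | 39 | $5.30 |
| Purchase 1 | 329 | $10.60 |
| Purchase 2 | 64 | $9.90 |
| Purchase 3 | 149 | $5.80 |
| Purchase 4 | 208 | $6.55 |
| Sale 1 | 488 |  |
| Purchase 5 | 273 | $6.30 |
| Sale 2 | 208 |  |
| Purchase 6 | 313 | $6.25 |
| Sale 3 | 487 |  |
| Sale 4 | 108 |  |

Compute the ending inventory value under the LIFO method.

Sale 1 (488) [LIFO — newest first]: 208 @ $6.55 + 149 @ $5.80 + 64 @ $9.90 + 67 @ $10.60 = $3,570.40
Sale 2 (208) [LIFO — newest first]: 208 @ $6.30 = $1,310.40
Sale 3 (487) [LIFO — newest first]: 313 @ $6.25 + 65 @ $6.30 + 109 @ $10.60 = $3,521.15
Sale 4 (108) [LIFO — newest first]: 108 @ $10.60 = $1,144.80
Total COGS = $3,570.40 + $1,310.40 + $3,521.15 + $1,144.80 = $9,546.75
Ending inventory: 39 @ $5.30 + 45 @ $10.60 = $683.70

Ending inventory = $683.70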